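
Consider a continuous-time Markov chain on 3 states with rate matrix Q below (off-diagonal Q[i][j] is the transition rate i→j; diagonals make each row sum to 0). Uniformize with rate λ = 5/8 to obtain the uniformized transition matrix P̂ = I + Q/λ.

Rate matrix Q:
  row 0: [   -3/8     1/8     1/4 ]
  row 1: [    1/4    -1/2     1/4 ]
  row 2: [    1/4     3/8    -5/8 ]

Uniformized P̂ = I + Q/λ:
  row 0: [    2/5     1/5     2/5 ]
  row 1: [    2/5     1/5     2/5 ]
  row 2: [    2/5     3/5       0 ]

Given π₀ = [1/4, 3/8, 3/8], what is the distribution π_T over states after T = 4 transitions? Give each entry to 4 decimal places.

t=0: π = [0.2500, 0.3750, 0.3750]
t=1: π = [0.4000, 0.3500, 0.2500]
t=2: π = [0.4000, 0.3000, 0.3000]
t=3: π = [0.4000, 0.3200, 0.2800]
t=4: π = [0.4000, 0.3120, 0.2880]

π = [0.4000, 0.3120, 0.2880]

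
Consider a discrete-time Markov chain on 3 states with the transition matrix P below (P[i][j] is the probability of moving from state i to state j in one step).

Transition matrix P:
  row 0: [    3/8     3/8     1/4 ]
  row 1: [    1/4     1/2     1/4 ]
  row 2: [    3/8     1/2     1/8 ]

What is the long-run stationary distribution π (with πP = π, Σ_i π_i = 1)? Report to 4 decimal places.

π = [0.3175, 0.4603, 0.2222]

Balance equations π_j = Σ_i π_i·P[i][j]:
  π_0 = 3/8·π_0 + 1/4·π_1 + 3/8·π_2
  π_1 = 3/8·π_0 + 1/2·π_1 + 1/2·π_2
  normalize: π_0 + π_1 + π_2 = 1
Solving the linear system gives exactly π = [20/63, 29/63, 2/9].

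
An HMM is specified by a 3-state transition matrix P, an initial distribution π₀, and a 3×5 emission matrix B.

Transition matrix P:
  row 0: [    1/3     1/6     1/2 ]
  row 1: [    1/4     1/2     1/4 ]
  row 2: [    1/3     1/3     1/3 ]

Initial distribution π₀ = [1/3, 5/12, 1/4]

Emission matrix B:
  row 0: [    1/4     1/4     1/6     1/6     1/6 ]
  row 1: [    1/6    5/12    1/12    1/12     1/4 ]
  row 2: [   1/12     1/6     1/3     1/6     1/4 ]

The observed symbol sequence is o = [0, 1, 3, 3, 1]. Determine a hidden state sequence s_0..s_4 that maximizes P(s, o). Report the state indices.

path = [1, 1, 0, 2, 1]

t=0: δ = [8.333e-02, 6.944e-02, 2.083e-02]  (obs o_0=0)
t=1: δ = [6.944e-03, 1.447e-02, 6.944e-03]  ψ = [0, 1, 0]  (obs o_1=1)
t=2: δ = [6.028e-04, 6.028e-04, 6.028e-04]  ψ = [1, 1, 1]  (obs o_2=3)
t=3: δ = [3.349e-05, 2.512e-05, 5.023e-05]  ψ = [0, 1, 0]  (obs o_3=3)
t=4: δ = [4.186e-06, 6.977e-06, 2.791e-06]  ψ = [2, 2, 0]  (obs o_4=1)
backtrack: best end state = 1; path = [1, 1, 0, 2, 1]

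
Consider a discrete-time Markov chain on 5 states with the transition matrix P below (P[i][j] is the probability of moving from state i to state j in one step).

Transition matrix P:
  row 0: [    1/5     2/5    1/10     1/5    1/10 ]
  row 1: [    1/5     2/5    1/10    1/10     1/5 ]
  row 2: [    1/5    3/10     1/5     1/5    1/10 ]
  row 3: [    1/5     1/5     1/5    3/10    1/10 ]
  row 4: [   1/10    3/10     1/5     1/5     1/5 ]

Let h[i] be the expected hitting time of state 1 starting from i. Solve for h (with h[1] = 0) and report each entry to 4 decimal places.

h = [3.0337, 0.0000, 3.3708, 3.7453, 3.4082]

First-step conditioning: h[1] = 0; for i ≠ 1, h[i] = 1 + Σ_k P[i][k]·h[k].
  h[0] = 1 + 1/5·h[0] + 1/10·h[2] + 1/5·h[3] + 1/10·h[4]
  h[2] = 1 + 1/5·h[0] + 1/5·h[2] + 1/5·h[3] + 1/10·h[4]
  h[3] = 1 + 1/5·h[0] + 1/5·h[2] + 3/10·h[3] + 1/10·h[4]
  h[4] = 1 + 1/10·h[0] + 1/5·h[2] + 1/5·h[3] + 1/5·h[4]
Solving the 4×4 linear system over states ≠ 1 gives exactly h = [270/89, 0, 300/89, 1000/267, 910/267] (h[1] = 0 is the target).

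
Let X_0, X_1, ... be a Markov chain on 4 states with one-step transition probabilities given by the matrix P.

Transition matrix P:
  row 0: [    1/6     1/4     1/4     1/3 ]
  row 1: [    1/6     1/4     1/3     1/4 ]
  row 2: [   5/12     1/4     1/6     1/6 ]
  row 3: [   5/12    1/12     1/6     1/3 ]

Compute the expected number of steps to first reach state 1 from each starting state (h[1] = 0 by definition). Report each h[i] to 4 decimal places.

h = [4.9946, 0.0000, 4.8649, 5.8378]

First-step conditioning: h[1] = 0; for i ≠ 1, h[i] = 1 + Σ_k P[i][k]·h[k].
  h[0] = 1 + 1/6·h[0] + 1/4·h[2] + 1/3·h[3]
  h[2] = 1 + 5/12·h[0] + 1/6·h[2] + 1/6·h[3]
  h[3] = 1 + 5/12·h[0] + 1/6·h[2] + 1/3·h[3]
Solving the 3×3 linear system over states ≠ 1 gives exactly h = [924/185, 0, 180/37, 216/37] (h[1] = 0 is the target).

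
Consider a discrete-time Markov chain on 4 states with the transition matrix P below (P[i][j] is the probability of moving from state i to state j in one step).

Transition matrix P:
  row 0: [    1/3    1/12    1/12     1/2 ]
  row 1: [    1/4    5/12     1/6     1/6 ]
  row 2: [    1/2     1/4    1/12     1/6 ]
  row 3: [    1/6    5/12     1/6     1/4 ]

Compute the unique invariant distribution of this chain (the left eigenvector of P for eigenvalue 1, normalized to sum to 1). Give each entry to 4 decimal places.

Balance equations π_j = Σ_i π_i·P[i][j]:
  π_0 = 1/3·π_0 + 1/4·π_1 + 1/2·π_2 + 1/6·π_3
  π_1 = 1/12·π_0 + 5/12·π_1 + 1/4·π_2 + 5/12·π_3
  π_2 = 1/12·π_0 + 1/6·π_1 + 1/12·π_2 + 1/6·π_3
  normalize: π_0 + π_1 + π_2 + π_3 = 1
Solving the linear system gives exactly π = [469/1658, 249/829, 219/1658, 236/829].

π = [0.2829, 0.3004, 0.1321, 0.2847]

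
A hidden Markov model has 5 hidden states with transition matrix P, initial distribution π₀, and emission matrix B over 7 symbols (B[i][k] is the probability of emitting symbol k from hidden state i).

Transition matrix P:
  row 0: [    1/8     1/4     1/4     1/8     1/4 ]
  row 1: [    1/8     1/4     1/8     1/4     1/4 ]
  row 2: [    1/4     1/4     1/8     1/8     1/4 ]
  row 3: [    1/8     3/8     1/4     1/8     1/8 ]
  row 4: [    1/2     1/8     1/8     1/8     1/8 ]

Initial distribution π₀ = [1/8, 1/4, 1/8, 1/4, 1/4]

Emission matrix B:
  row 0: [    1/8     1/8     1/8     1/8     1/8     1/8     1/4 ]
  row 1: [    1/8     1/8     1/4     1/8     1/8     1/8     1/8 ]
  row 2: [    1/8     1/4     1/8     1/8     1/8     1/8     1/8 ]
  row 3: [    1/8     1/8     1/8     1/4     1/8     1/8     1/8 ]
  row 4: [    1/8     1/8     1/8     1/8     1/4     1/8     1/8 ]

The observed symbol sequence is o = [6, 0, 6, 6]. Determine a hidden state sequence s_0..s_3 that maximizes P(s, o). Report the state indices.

t=0: δ = [3.125e-02, 3.125e-02, 1.562e-02, 3.125e-02, 3.125e-02]  (obs o_0=6)
t=1: δ = [1.953e-03, 1.465e-03, 9.766e-04, 9.766e-04, 9.766e-04]  ψ = [4, 3, 0, 1, 0]  (obs o_1=0)
t=2: δ = [1.221e-04, 6.104e-05, 6.104e-05, 4.578e-05, 6.104e-05]  ψ = [4, 0, 0, 1, 0]  (obs o_2=6)
t=3: δ = [7.629e-06, 3.815e-06, 3.815e-06, 1.907e-06, 3.815e-06]  ψ = [4, 0, 0, 0, 0]  (obs o_3=6)
backtrack: best end state = 0; path = [4, 0, 4, 0]

path = [4, 0, 4, 0]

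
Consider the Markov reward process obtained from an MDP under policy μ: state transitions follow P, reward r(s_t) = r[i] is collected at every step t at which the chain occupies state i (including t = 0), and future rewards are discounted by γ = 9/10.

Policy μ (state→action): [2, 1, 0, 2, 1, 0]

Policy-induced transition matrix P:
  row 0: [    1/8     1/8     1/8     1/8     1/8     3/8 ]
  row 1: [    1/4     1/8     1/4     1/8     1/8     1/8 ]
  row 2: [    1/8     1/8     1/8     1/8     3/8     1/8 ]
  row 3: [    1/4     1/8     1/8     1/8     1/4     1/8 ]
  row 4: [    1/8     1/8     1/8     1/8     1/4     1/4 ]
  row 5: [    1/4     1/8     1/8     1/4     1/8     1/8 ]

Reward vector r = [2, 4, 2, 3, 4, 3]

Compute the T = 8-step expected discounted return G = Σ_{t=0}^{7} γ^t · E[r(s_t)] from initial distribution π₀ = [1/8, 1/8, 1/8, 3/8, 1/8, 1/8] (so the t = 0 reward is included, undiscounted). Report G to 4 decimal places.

t=0: π = [0.1250, 0.1250, 0.1250, 0.3750, 0.1250, 0.1250], E[r] = 3.0000, γ^t·E[r] = 3.000000, running G = 3.000000
t=1: π = [0.2031, 0.1250, 0.1406, 0.1406, 0.2188, 0.1719], E[r] = 3.0000, γ^t·E[r] = 2.700000, running G = 5.700000
t=2: π = [0.1797, 0.1250, 0.1406, 0.1465, 0.2051, 0.2031], E[r] = 3.0098, γ^t·E[r] = 2.437910, running G = 8.137910
t=3: π = [0.1843, 0.1250, 0.1406, 0.1504, 0.2041, 0.1956], E[r] = 3.0042, γ^t·E[r] = 2.190026, running G = 10.327936
t=4: π = [0.1839, 0.1250, 0.1406, 0.1494, 0.2045, 0.1966], E[r] = 3.0050, γ^t·E[r] = 1.971564, running G = 12.299499
t=5: π = [0.1839, 0.1250, 0.1406, 0.1496, 0.2044, 0.1965], E[r] = 3.0049, γ^t·E[r] = 1.774358, running G = 14.073857
t=6: π = [0.1839, 0.1250, 0.1406, 0.1496, 0.2044, 0.1965], E[r] = 3.0049, γ^t·E[r] = 1.596922, running G = 15.670779
t=7: π = [0.1839, 0.1250, 0.1406, 0.1496, 0.2044, 0.1965], E[r] = 3.0049, γ^t·E[r] = 1.437230, running G = 17.108009

G = 17.1080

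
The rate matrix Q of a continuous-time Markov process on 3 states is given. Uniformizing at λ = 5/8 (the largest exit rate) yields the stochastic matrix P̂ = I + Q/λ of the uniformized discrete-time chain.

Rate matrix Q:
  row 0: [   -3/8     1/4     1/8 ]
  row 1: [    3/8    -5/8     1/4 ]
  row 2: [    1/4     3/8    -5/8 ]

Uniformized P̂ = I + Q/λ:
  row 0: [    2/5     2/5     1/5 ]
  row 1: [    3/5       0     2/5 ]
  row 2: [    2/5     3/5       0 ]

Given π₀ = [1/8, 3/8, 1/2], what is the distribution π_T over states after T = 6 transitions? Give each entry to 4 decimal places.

π = [0.4641, 0.3154, 0.2206]

t=0: π = [0.1250, 0.3750, 0.5000]
t=1: π = [0.4750, 0.3500, 0.1750]
t=2: π = [0.4700, 0.2950, 0.2350]
t=3: π = [0.4590, 0.3290, 0.2120]
t=4: π = [0.4658, 0.3108, 0.2234]
t=5: π = [0.4622, 0.3204, 0.2175]
t=6: π = [0.4641, 0.3154, 0.2206]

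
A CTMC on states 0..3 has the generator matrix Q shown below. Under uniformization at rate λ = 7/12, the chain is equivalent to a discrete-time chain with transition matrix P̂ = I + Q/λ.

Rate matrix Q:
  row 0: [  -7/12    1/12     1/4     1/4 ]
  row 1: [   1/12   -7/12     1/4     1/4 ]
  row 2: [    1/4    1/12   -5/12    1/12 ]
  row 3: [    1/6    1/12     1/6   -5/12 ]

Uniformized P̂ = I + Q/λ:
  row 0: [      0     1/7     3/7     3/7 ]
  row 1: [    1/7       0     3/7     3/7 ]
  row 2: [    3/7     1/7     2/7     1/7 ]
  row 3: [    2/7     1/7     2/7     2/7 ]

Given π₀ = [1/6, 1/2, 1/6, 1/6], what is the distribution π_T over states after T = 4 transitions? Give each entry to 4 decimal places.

t=0: π = [0.1667, 0.5000, 0.1667, 0.1667]
t=1: π = [0.1905, 0.0714, 0.3810, 0.3571]
t=2: π = [0.2755, 0.1327, 0.3231, 0.2687]
t=3: π = [0.2342, 0.1239, 0.3440, 0.2979]
t=4: π = [0.2502, 0.1252, 0.3369, 0.2877]

π = [0.2502, 0.1252, 0.3369, 0.2877]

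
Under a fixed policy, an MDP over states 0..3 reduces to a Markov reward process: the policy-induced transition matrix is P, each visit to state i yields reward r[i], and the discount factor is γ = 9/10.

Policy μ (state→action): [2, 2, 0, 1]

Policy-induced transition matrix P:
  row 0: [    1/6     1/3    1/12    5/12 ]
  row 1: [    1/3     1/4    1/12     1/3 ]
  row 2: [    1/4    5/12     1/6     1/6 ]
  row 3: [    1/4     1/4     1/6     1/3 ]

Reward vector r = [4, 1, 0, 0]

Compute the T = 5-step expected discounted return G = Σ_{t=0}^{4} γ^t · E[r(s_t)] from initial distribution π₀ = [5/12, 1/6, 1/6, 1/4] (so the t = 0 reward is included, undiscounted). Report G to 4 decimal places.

G = 5.8111

t=0: π = [0.4167, 0.1667, 0.1667, 0.2500], E[r] = 1.8333, γ^t·E[r] = 1.833333, running G = 1.833333
t=1: π = [0.2292, 0.3125, 0.1181, 0.3403], E[r] = 1.2292, γ^t·E[r] = 1.106250, running G = 2.939583
t=2: π = [0.2569, 0.2888, 0.1215, 0.3328], E[r] = 1.3166, γ^t·E[r] = 1.066406, running G = 4.005990
t=3: π = [0.2527, 0.2917, 0.1212, 0.3345], E[r] = 1.3023, γ^t·E[r] = 0.949359, running G = 4.955349
t=4: π = [0.2533, 0.2913, 0.1213, 0.3342], E[r] = 1.3043, γ^t·E[r] = 0.855723, running G = 5.811072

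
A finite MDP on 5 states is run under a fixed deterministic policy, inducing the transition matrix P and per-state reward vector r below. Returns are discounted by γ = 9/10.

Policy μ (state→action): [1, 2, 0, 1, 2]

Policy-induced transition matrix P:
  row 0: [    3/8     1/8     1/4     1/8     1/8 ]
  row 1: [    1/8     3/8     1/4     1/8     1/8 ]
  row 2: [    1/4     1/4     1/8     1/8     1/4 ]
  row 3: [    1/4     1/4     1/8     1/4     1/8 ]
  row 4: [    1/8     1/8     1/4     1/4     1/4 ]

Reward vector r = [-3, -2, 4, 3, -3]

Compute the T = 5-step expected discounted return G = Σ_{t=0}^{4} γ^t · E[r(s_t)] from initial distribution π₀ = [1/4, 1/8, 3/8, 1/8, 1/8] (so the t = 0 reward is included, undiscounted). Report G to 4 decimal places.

t=0: π = [0.2500, 0.1250, 0.3750, 0.1250, 0.1250], E[r] = 0.5000, γ^t·E[r] = 0.500000, running G = 0.500000
t=1: π = [0.2500, 0.2188, 0.1875, 0.1563, 0.1875], E[r] = -0.5313, γ^t·E[r] = -0.478125, running G = 0.021875
t=2: π = [0.2305, 0.2227, 0.2070, 0.1680, 0.1719], E[r] = -0.3203, γ^t·E[r] = -0.259453, running G = -0.237578
t=3: π = [0.2295, 0.2275, 0.2031, 0.1675, 0.1724], E[r] = -0.3457, γ^t·E[r] = -0.252018, running G = -0.489596
t=4: π = [0.2287, 0.2282, 0.2037, 0.1675, 0.1719], E[r] = -0.3412, γ^t·E[r] = -0.223852, running G = -0.713448

G = -0.7134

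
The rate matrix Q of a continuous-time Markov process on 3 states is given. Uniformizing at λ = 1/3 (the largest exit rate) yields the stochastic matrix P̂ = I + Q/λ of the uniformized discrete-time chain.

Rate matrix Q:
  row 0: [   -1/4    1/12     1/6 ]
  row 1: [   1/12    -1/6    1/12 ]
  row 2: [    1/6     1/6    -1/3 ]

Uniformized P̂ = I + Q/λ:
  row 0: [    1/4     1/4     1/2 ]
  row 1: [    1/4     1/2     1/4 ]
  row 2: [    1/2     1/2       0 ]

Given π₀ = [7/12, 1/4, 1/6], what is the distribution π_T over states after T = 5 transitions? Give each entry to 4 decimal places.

π = [0.3145, 0.4202, 0.2652]

t=0: π = [0.5833, 0.2500, 0.1667]
t=1: π = [0.2917, 0.3542, 0.3542]
t=2: π = [0.3385, 0.4271, 0.2344]
t=3: π = [0.3086, 0.4154, 0.2760]
t=4: π = [0.3190, 0.4229, 0.2581]
t=5: π = [0.3145, 0.4202, 0.2652]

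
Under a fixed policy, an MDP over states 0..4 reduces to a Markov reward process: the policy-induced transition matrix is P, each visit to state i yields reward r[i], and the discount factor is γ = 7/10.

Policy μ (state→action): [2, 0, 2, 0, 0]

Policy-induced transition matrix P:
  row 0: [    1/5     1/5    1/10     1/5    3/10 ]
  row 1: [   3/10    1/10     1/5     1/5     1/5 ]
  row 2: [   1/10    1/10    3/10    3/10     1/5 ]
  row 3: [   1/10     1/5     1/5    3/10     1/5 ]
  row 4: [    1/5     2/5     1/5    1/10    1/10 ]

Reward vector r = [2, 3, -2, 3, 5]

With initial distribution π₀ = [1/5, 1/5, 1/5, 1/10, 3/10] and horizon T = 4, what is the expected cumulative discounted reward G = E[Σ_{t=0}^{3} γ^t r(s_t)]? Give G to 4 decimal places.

G = 5.7752

t=0: π = [0.2000, 0.2000, 0.2000, 0.1000, 0.3000], E[r] = 2.4000, γ^t·E[r] = 2.400000, running G = 2.400000
t=1: π = [0.1900, 0.2200, 0.2000, 0.2000, 0.1900], E[r] = 2.1900, γ^t·E[r] = 1.533000, running G = 3.933000
t=2: π = [0.1820, 0.1960, 0.2010, 0.2210, 0.2000], E[r] = 2.2130, γ^t·E[r] = 1.084370, running G = 5.017370
t=3: π = [0.1774, 0.2003, 0.2019, 0.2222, 0.1982], E[r] = 2.2095, γ^t·E[r] = 0.757859, running G = 5.775229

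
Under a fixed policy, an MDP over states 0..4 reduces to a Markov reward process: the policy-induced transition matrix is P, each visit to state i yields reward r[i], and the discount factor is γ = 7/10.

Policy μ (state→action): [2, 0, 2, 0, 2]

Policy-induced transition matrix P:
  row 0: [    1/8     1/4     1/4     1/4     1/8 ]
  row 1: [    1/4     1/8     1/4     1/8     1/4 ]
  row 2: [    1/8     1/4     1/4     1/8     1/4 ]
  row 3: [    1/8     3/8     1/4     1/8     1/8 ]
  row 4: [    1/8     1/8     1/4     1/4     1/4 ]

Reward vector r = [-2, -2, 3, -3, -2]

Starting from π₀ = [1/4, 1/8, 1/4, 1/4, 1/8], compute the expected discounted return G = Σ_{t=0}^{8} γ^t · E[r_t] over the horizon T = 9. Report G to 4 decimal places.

G = -3.0227

t=0: π = [0.2500, 0.1250, 0.2500, 0.2500, 0.1250], E[r] = -1.0000, γ^t·E[r] = -1.000000, running G = -1.000000
t=1: π = [0.1406, 0.2500, 0.2500, 0.1719, 0.1875], E[r] = -0.9219, γ^t·E[r] = -0.645313, running G = -1.645313
t=2: π = [0.1563, 0.2168, 0.2500, 0.1660, 0.2109], E[r] = -0.9160, γ^t·E[r] = -0.448848, running G = -2.094160
t=3: π = [0.1521, 0.2173, 0.2500, 0.1709, 0.2097], E[r] = -0.9209, γ^t·E[r] = -0.315868, running G = -2.410028
t=4: π = [0.1522, 0.2180, 0.2500, 0.1702, 0.2096], E[r] = -0.9202, γ^t·E[r] = -0.220947, running G = -2.630975
t=5: π = [0.1522, 0.2178, 0.2500, 0.1702, 0.2097], E[r] = -0.9202, γ^t·E[r] = -0.154662, running G = -2.785637
t=6: π = [0.1522, 0.2178, 0.2500, 0.1702, 0.2097], E[r] = -0.9202, γ^t·E[r] = -0.108266, running G = -2.893903
t=7: π = [0.1522, 0.2178, 0.2500, 0.1702, 0.2097], E[r] = -0.9202, γ^t·E[r] = -0.075786, running G = -2.969688
t=8: π = [0.1522, 0.2178, 0.2500, 0.1702, 0.2097], E[r] = -0.9202, γ^t·E[r] = -0.053050, running G = -3.022738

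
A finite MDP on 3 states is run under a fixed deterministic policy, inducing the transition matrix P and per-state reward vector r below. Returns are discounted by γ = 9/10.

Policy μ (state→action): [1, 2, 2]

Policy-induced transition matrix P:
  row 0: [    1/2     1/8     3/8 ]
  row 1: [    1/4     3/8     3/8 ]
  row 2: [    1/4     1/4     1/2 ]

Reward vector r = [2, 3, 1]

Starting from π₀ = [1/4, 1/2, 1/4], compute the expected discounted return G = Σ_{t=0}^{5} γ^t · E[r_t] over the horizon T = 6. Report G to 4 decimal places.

G = 8.9886

t=0: π = [0.2500, 0.5000, 0.2500], E[r] = 2.2500, γ^t·E[r] = 2.250000, running G = 2.250000
t=1: π = [0.3125, 0.2813, 0.4063], E[r] = 1.8750, γ^t·E[r] = 1.687500, running G = 3.937500
t=2: π = [0.3281, 0.2461, 0.4258], E[r] = 1.8203, γ^t·E[r] = 1.474453, running G = 5.411953
t=3: π = [0.3320, 0.2397, 0.4282], E[r] = 1.8115, γ^t·E[r] = 1.320601, running G = 6.732554
t=4: π = [0.3330, 0.2385, 0.4285], E[r] = 1.8099, γ^t·E[r] = 1.187499, running G = 7.920053
t=5: π = [0.3333, 0.2382, 0.4286], E[r] = 1.8096, γ^t·E[r] = 1.068560, running G = 8.988613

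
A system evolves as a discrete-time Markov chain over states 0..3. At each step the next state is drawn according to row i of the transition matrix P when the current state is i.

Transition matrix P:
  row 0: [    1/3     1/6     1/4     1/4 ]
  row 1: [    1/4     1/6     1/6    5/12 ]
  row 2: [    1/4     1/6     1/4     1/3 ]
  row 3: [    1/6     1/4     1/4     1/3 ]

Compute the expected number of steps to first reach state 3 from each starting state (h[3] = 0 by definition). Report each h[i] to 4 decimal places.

First-step conditioning: h[3] = 0; for i ≠ 3, h[i] = 1 + Σ_k P[i][k]·h[k].
  h[0] = 1 + 1/3·h[0] + 1/6·h[1] + 1/4·h[2]
  h[1] = 1 + 1/4·h[0] + 1/6·h[1] + 1/6·h[2]
  h[2] = 1 + 1/4·h[0] + 1/6·h[1] + 1/4·h[2]
Solving the 3×3 linear system over states ≠ 3 gives exactly h = [864/257, 726/257, 792/257, 0] (h[3] = 0 is the target).

h = [3.3619, 2.8249, 3.0817, 0.0000]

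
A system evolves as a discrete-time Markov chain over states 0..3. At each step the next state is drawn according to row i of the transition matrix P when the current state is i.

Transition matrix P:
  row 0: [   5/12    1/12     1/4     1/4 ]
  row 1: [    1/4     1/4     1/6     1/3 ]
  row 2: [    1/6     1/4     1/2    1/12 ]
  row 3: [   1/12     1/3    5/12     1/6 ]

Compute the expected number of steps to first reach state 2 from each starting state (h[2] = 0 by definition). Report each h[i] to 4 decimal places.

First-step conditioning: h[2] = 0; for i ≠ 2, h[i] = 1 + Σ_k P[i][k]·h[k].
  h[0] = 1 + 5/12·h[0] + 1/12·h[1] + 1/4·h[3]
  h[1] = 1 + 1/4·h[0] + 1/4·h[1] + 1/3·h[3]
  h[3] = 1 + 1/12·h[0] + 1/3·h[1] + 1/6·h[3]
Solving the 3×3 linear system over states ≠ 2 gives exactly h = [1524/421, 1656/421, 0, 1320/421] (h[2] = 0 is the target).

h = [3.6200, 3.9335, 0.0000, 3.1354]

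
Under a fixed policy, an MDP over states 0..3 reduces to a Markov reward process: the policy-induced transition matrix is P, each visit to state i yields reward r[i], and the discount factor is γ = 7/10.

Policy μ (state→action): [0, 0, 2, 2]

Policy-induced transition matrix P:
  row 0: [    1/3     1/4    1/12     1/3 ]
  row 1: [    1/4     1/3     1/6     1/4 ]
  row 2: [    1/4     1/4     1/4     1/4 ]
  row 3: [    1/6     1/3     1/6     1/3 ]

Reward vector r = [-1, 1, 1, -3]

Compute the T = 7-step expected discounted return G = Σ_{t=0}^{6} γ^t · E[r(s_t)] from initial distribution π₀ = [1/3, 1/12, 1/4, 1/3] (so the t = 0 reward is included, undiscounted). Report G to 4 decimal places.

t=0: π = [0.3333, 0.0833, 0.2500, 0.3333], E[r] = -1.0000, γ^t·E[r] = -1.000000, running G = -1.000000
t=1: π = [0.2500, 0.2847, 0.1597, 0.3056], E[r] = -0.7222, γ^t·E[r] = -0.505556, running G = -1.505556
t=2: π = [0.2454, 0.2992, 0.1591, 0.2963], E[r] = -0.6759, γ^t·E[r] = -0.331204, running G = -1.836759
t=3: π = [0.2458, 0.2996, 0.1595, 0.2951], E[r] = -0.6721, γ^t·E[r] = -0.230519, running G = -2.067279
t=4: π = [0.2459, 0.2996, 0.1595, 0.2951], E[r] = -0.6721, γ^t·E[r] = -0.161364, running G = -2.228642
t=5: π = [0.2459, 0.2996, 0.1595, 0.2951], E[r] = -0.6721, γ^t·E[r] = -0.112963, running G = -2.341606
t=6: π = [0.2459, 0.2996, 0.1595, 0.2951], E[r] = -0.6721, γ^t·E[r] = -0.079075, running G = -2.420681

G = -2.4207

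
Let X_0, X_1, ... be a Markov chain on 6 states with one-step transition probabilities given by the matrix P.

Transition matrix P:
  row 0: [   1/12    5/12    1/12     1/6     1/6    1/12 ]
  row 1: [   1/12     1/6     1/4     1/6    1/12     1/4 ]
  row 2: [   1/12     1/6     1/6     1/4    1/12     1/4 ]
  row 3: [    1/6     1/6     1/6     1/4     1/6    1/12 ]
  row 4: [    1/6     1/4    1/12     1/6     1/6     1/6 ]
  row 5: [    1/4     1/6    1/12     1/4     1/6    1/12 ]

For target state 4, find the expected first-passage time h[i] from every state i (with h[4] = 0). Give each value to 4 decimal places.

First-step conditioning: h[4] = 0; for i ≠ 4, h[i] = 1 + Σ_k P[i][k]·h[k].
  h[0] = 1 + 1/12·h[0] + 5/12·h[1] + 1/12·h[2] + 1/6·h[3] + 1/12·h[5]
  h[1] = 1 + 1/12·h[0] + 1/6·h[1] + 1/4·h[2] + 1/6·h[3] + 1/4·h[5]
  h[2] = 1 + 1/12·h[0] + 1/6·h[1] + 1/6·h[2] + 1/4·h[3] + 1/4·h[5]
  h[3] = 1 + 1/6·h[0] + 1/6·h[1] + 1/6·h[2] + 1/4·h[3] + 1/12·h[5]
  h[5] = 1 + 1/4·h[0] + 1/6·h[1] + 1/12·h[2] + 1/4·h[3] + 1/12·h[5]
Solving the 5×5 linear system over states ≠ 4 gives exactly h = [31160/4197, 11144/1399, 33224/4197, 30728/4197, 0, 30556/4197] (h[4] = 0 is the target).

h = [7.4244, 7.9657, 7.9161, 7.3214, 0.0000, 7.2804]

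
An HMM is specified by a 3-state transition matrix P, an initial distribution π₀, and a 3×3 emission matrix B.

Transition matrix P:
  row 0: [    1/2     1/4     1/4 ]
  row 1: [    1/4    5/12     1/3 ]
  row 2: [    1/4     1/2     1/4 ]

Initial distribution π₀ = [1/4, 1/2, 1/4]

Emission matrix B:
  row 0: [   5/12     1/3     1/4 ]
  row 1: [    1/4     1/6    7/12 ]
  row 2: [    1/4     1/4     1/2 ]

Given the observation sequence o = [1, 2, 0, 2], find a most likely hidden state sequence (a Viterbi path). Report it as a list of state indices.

t=0: δ = [8.333e-02, 8.333e-02, 6.250e-02]  (obs o_0=1)
t=1: δ = [1.042e-02, 2.025e-02, 1.389e-02]  ψ = [0, 1, 1]  (obs o_1=2)
t=2: δ = [2.170e-03, 2.110e-03, 1.688e-03]  ψ = [0, 1, 1]  (obs o_2=0)
t=3: δ = [2.713e-04, 5.128e-04, 3.516e-04]  ψ = [0, 1, 1]  (obs o_3=2)
backtrack: best end state = 1; path = [1, 1, 1, 1]

path = [1, 1, 1, 1]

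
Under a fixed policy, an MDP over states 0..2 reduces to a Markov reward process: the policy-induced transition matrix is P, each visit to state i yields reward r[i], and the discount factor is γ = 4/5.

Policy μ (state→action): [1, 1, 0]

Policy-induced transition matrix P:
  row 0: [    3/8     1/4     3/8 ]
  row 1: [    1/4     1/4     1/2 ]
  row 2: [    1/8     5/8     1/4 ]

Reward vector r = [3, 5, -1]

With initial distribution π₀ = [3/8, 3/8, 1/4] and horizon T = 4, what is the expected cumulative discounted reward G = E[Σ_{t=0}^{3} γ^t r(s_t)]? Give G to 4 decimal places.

t=0: π = [0.3750, 0.3750, 0.2500], E[r] = 2.7500, γ^t·E[r] = 2.750000, running G = 2.750000
t=1: π = [0.2656, 0.3438, 0.3906], E[r] = 2.1250, γ^t·E[r] = 1.700000, running G = 4.450000
t=2: π = [0.2344, 0.3965, 0.3691], E[r] = 2.3164, γ^t·E[r] = 1.482500, running G = 5.932500
t=3: π = [0.2332, 0.3884, 0.3784], E[r] = 2.2632, γ^t·E[r] = 1.158750, running G = 7.091250

G = 7.0913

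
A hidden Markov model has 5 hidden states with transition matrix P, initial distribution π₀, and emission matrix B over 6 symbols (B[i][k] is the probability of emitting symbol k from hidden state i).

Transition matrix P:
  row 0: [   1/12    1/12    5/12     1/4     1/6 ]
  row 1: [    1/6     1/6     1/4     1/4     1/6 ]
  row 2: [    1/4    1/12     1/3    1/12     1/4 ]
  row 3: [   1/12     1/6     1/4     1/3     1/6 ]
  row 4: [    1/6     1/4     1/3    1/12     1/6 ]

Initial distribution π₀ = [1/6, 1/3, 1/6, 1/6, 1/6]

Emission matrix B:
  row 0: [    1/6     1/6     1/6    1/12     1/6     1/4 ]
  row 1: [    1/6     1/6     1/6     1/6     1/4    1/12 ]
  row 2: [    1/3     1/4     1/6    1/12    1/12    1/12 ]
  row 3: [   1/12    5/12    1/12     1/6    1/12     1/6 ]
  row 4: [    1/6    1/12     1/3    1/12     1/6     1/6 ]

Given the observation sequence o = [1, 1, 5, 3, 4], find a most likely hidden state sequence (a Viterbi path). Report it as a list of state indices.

path = [3, 3, 3, 3, 1]

t=0: δ = [2.778e-02, 5.556e-02, 4.167e-02, 6.944e-02, 1.389e-02]  (obs o_0=1)
t=1: δ = [1.736e-03, 1.929e-03, 4.340e-03, 9.645e-03, 9.645e-04]  ψ = [2, 3, 3, 3, 3]  (obs o_1=1)
t=2: δ = [2.713e-04, 1.340e-04, 2.009e-04, 5.358e-04, 2.679e-04]  ψ = [2, 3, 3, 3, 3]  (obs o_2=5)
t=3: δ = [4.186e-06, 1.488e-05, 1.116e-05, 2.977e-05, 7.442e-06]  ψ = [2, 3, 3, 3, 3]  (obs o_3=3)
t=4: δ = [4.651e-07, 1.240e-06, 6.202e-07, 8.269e-07, 8.269e-07]  ψ = [2, 3, 3, 3, 3]  (obs o_4=4)
backtrack: best end state = 1; path = [3, 3, 3, 3, 1]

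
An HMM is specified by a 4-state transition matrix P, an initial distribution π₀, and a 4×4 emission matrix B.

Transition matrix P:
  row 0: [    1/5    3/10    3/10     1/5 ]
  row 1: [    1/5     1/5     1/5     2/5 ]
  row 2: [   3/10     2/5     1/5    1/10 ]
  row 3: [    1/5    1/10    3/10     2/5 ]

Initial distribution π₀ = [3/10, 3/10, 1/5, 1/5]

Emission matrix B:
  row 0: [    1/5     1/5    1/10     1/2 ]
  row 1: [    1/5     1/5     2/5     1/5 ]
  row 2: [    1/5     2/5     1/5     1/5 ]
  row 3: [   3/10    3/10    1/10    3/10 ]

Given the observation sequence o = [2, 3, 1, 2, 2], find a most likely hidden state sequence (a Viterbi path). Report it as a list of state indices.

path = [1, 3, 2, 1, 1]

t=0: δ = [3.000e-02, 1.200e-01, 4.000e-02, 2.000e-02]  (obs o_0=2)
t=1: δ = [1.200e-02, 4.800e-03, 4.800e-03, 1.440e-02]  ψ = [1, 1, 1, 1]  (obs o_1=3)
t=2: δ = [5.760e-04, 7.200e-04, 1.728e-03, 1.728e-03]  ψ = [3, 0, 3, 3]  (obs o_2=1)
t=3: δ = [5.184e-05, 2.765e-04, 1.037e-04, 6.912e-05]  ψ = [2, 2, 3, 3]  (obs o_3=2)
t=4: δ = [5.530e-06, 2.212e-05, 1.106e-05, 1.106e-05]  ψ = [1, 1, 1, 1]  (obs o_4=2)
backtrack: best end state = 1; path = [1, 3, 2, 1, 1]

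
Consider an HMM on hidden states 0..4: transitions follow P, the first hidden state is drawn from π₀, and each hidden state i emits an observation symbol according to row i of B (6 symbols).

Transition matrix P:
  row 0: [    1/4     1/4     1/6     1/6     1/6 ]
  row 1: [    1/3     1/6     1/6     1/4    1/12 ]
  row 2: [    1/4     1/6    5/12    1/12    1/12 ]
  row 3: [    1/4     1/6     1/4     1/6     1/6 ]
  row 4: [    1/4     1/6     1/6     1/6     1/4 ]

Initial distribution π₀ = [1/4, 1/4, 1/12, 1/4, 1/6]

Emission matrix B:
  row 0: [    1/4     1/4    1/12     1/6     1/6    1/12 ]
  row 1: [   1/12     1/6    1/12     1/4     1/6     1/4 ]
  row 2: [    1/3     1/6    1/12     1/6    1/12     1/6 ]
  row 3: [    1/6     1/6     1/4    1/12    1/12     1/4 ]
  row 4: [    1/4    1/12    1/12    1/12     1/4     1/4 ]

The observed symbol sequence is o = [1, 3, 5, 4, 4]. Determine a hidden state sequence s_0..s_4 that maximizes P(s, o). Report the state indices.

t=0: δ = [6.250e-02, 4.167e-02, 1.389e-02, 4.167e-02, 1.389e-02]  (obs o_0=1)
t=1: δ = [2.604e-03, 3.906e-03, 1.736e-03, 8.681e-04, 8.681e-04]  ψ = [0, 0, 0, 0, 0]  (obs o_1=3)
t=2: δ = [1.085e-04, 1.628e-04, 1.206e-04, 2.441e-04, 1.085e-04]  ψ = [1, 0, 2, 1, 0]  (obs o_2=5)
t=3: δ = [1.017e-05, 6.782e-06, 5.086e-06, 3.391e-06, 1.017e-05]  ψ = [3, 3, 3, 1, 3]  (obs o_3=4)
t=4: δ = [4.239e-07, 4.239e-07, 1.766e-07, 1.413e-07, 6.358e-07]  ψ = [0, 0, 2, 0, 4]  (obs o_4=4)
backtrack: best end state = 4; path = [0, 1, 3, 4, 4]

path = [0, 1, 3, 4, 4]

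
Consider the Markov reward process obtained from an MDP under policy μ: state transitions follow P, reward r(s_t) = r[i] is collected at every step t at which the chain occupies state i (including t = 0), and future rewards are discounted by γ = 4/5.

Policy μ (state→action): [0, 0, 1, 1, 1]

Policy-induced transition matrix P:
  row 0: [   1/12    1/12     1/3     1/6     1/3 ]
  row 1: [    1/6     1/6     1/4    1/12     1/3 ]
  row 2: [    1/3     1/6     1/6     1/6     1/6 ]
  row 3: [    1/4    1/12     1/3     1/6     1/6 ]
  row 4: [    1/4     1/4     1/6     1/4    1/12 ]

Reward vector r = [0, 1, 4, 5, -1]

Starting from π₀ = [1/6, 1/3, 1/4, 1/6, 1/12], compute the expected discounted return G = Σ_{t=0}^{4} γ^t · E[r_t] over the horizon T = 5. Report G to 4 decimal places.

G = 6.1656

t=0: π = [0.1667, 0.3333, 0.2500, 0.1667, 0.0833], E[r] = 2.0833, γ^t·E[r] = 2.083333, running G = 2.083333
t=1: π = [0.2153, 0.1458, 0.2500, 0.1458, 0.2431], E[r] = 1.6319, γ^t·E[r] = 1.305556, running G = 3.388889
t=2: π = [0.2228, 0.1568, 0.2390, 0.1748, 0.2066], E[r] = 1.7801, γ^t·E[r] = 1.139259, running G = 4.528148
t=3: π = [0.2197, 0.1508, 0.2460, 0.1708, 0.2127], E[r] = 1.7761, γ^t·E[r] = 0.909358, running G = 5.437506
t=4: π = [0.2213, 0.1518, 0.2443, 0.1718, 0.2107], E[r] = 1.7776, γ^t·E[r] = 0.728100, running G = 6.165607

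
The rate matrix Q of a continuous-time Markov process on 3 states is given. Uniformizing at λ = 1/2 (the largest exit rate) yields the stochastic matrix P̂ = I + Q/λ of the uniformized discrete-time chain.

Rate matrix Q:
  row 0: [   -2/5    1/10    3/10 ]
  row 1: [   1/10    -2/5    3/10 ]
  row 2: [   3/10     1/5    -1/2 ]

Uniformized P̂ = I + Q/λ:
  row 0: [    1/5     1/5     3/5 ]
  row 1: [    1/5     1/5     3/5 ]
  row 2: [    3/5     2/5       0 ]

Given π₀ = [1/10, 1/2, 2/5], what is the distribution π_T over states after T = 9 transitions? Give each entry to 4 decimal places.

π = [0.3502, 0.2751, 0.3747]

t=0: π = [0.1000, 0.5000, 0.4000]
t=1: π = [0.3600, 0.2800, 0.3600]
t=2: π = [0.3440, 0.2720, 0.3840]
t=3: π = [0.3536, 0.2768, 0.3696]
t=4: π = [0.3478, 0.2739, 0.3782]
t=5: π = [0.3513, 0.2756, 0.3731]
t=6: π = [0.3492, 0.2746, 0.3762]
t=7: π = [0.3505, 0.2752, 0.3743]
t=8: π = [0.3497, 0.2749, 0.3754]
t=9: π = [0.3502, 0.2751, 0.3747]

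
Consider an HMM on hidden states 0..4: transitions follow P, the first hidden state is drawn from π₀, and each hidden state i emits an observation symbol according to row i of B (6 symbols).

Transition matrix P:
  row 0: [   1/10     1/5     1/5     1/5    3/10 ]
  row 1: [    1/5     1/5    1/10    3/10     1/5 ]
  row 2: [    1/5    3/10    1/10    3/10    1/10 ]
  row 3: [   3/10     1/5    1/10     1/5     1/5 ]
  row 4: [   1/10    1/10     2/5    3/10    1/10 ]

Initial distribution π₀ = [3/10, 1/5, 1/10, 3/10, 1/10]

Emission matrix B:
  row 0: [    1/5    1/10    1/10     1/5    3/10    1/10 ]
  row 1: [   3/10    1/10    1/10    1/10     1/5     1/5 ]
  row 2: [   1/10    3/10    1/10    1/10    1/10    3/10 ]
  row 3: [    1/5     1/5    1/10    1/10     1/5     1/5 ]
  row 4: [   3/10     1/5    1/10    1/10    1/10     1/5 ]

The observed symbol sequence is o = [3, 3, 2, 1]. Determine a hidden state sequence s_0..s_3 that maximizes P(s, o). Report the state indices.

path = [3, 0, 4, 2]

t=0: δ = [6.000e-02, 2.000e-02, 1.000e-02, 3.000e-02, 1.000e-02]  (obs o_0=3)
t=1: δ = [1.800e-03, 1.200e-03, 1.200e-03, 1.200e-03, 1.800e-03]  ψ = [3, 0, 0, 0, 0]  (obs o_1=3)
t=2: δ = [3.600e-05, 3.600e-05, 7.200e-05, 5.400e-05, 5.400e-05]  ψ = [3, 0, 4, 4, 0]  (obs o_2=2)
t=3: δ = [1.620e-06, 2.160e-06, 6.480e-06, 4.320e-06, 2.160e-06]  ψ = [3, 2, 4, 2, 0]  (obs o_3=1)
backtrack: best end state = 2; path = [3, 0, 4, 2]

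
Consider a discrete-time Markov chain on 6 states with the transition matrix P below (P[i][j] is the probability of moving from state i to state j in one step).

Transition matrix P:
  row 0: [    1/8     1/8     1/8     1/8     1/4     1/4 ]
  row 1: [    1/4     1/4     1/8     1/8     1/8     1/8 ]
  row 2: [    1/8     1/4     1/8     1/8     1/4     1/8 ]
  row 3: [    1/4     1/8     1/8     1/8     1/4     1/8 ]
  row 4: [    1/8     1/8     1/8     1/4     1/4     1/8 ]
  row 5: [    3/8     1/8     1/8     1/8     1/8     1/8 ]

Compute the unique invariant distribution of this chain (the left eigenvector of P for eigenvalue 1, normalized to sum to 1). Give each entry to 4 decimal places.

Balance equations π_j = Σ_i π_i·P[i][j]:
  π_0 = 1/8·π_0 + 1/4·π_1 + 1/8·π_2 + 1/4·π_3 + 1/8·π_4 + 3/8·π_5
  π_1 = 1/8·π_0 + 1/4·π_1 + 1/4·π_2 + 1/8·π_3 + 1/8·π_4 + 1/8·π_5
  π_2 = 1/8·π_0 + 1/8·π_1 + 1/8·π_2 + 1/8·π_3 + 1/8·π_4 + 1/8·π_5
  π_3 = 1/8·π_0 + 1/8·π_1 + 1/8·π_2 + 1/8·π_3 + 1/4·π_4 + 1/8·π_5
  π_4 = 1/4·π_0 + 1/8·π_1 + 1/4·π_2 + 1/4·π_3 + 1/4·π_4 + 1/8·π_5
  normalize: π_0 + π_1 + π_2 + π_3 + π_4 + π_5 = 1
Solving the linear system gives exactly π = [800/3969, 9/56, 1/8, 4807/31752, 838/3969, 4769/31752].

π = [0.2016, 0.1607, 0.1250, 0.1514, 0.2111, 0.1502]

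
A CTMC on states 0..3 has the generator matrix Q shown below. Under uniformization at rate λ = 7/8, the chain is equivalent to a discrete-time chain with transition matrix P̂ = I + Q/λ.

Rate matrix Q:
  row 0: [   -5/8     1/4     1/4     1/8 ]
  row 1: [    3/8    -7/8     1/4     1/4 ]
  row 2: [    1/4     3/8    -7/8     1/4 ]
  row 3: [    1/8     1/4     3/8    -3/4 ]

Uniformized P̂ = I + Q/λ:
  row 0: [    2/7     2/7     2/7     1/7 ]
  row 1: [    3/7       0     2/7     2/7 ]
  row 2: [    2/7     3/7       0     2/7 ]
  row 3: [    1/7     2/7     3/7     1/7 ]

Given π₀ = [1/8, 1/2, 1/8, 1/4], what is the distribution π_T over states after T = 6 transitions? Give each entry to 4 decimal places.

π = [0.2907, 0.2498, 0.2461, 0.2135]

t=0: π = [0.1250, 0.5000, 0.1250, 0.2500]
t=1: π = [0.3214, 0.1607, 0.2857, 0.2321]
t=2: π = [0.2755, 0.2806, 0.2372, 0.2066]
t=3: π = [0.2963, 0.2394, 0.2474, 0.2168]
t=4: π = [0.2889, 0.2527, 0.2460, 0.2124]
t=5: π = [0.2915, 0.2487, 0.2458, 0.2141]
t=6: π = [0.2907, 0.2498, 0.2461, 0.2135]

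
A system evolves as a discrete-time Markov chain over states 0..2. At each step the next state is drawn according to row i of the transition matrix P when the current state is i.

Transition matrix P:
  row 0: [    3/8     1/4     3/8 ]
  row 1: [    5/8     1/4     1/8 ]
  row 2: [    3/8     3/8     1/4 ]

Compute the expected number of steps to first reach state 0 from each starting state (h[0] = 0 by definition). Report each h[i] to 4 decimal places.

First-step conditioning: h[0] = 0; for i ≠ 0, h[i] = 1 + Σ_k P[i][k]·h[k].
  h[1] = 1 + 1/4·h[1] + 1/8·h[2]
  h[2] = 1 + 3/8·h[1] + 1/4·h[2]
Solving the 2×2 linear system over states ≠ 0 gives exactly h = [0, 56/33, 24/11] (h[0] = 0 is the target).

h = [0.0000, 1.6970, 2.1818]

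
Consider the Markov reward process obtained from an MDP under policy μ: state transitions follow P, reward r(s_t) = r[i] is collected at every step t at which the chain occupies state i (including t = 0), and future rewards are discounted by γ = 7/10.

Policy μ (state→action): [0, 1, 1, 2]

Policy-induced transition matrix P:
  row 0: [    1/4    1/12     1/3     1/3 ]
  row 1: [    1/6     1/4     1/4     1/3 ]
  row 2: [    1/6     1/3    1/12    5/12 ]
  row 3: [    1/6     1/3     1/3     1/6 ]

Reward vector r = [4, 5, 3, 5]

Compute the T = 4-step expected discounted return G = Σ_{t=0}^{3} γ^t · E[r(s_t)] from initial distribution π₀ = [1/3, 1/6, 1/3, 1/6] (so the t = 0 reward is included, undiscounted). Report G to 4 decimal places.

G = 10.6270

t=0: π = [0.3333, 0.1667, 0.3333, 0.1667], E[r] = 4.0000, γ^t·E[r] = 4.000000, running G = 4.000000
t=1: π = [0.1944, 0.2361, 0.2361, 0.3333], E[r] = 4.3333, γ^t·E[r] = 3.033333, running G = 7.033333
t=2: π = [0.1829, 0.2650, 0.2546, 0.2975], E[r] = 4.3079, γ^t·E[r] = 2.110856, running G = 9.144190
t=3: π = [0.1819, 0.2655, 0.2476, 0.3050], E[r] = 4.3229, γ^t·E[r] = 1.482760, running G = 10.626950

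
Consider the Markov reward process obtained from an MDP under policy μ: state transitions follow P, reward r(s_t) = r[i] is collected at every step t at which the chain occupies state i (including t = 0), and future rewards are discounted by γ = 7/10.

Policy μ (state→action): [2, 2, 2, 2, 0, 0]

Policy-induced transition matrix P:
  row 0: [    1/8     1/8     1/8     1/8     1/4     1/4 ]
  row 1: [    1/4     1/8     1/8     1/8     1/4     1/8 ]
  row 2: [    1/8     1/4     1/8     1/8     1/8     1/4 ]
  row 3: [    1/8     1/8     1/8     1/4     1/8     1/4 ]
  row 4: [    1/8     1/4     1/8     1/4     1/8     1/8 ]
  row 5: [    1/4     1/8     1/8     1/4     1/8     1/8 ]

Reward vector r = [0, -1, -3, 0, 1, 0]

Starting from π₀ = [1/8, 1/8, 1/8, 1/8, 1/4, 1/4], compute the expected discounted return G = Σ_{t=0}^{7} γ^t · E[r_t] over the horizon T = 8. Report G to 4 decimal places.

G = -1.0556

t=0: π = [0.1250, 0.1250, 0.1250, 0.1250, 0.2500, 0.2500], E[r] = -0.2500, γ^t·E[r] = -0.250000, running G = -0.250000
t=1: π = [0.1719, 0.1719, 0.1250, 0.2031, 0.1563, 0.1719], E[r] = -0.3906, γ^t·E[r] = -0.273438, running G = -0.523438
t=2: π = [0.1680, 0.1602, 0.1250, 0.1914, 0.1680, 0.1875], E[r] = -0.3672, γ^t·E[r] = -0.179922, running G = -0.703359
t=3: π = [0.1685, 0.1616, 0.1250, 0.1934, 0.1660, 0.1855], E[r] = -0.3706, γ^t·E[r] = -0.127118, running G = -0.830477
t=4: π = [0.1684, 0.1614, 0.1250, 0.1931, 0.1663, 0.1859], E[r] = -0.3701, γ^t·E[r] = -0.088865, running G = -0.919342
t=5: π = [0.1684, 0.1614, 0.1250, 0.1932, 0.1662, 0.1858], E[r] = -0.3702, γ^t·E[r] = -0.062217, running G = -0.981559
t=6: π = [0.1684, 0.1614, 0.1250, 0.1931, 0.1662, 0.1858], E[r] = -0.3702, γ^t·E[r] = -0.043551, running G = -1.025110
t=7: π = [0.1684, 0.1614, 0.1250, 0.1931, 0.1662, 0.1858], E[r] = -0.3702, γ^t·E[r] = -0.030486, running G = -1.055596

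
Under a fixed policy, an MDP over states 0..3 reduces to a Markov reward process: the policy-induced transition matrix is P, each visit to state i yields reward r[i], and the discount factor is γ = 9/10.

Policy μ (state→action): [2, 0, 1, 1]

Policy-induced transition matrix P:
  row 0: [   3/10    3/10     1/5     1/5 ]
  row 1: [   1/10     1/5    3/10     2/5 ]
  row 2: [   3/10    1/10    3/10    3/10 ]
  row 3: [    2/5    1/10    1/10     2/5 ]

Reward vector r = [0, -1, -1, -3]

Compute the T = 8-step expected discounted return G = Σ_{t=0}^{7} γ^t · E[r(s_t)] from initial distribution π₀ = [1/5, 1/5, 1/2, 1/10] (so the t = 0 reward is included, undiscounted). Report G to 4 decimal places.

G = -7.3093

t=0: π = [0.2000, 0.2000, 0.5000, 0.1000], E[r] = -1.0000, γ^t·E[r] = -1.000000, running G = -1.000000
t=1: π = [0.2700, 0.1600, 0.2600, 0.3100], E[r] = -1.3500, γ^t·E[r] = -1.215000, running G = -2.215000
t=2: π = [0.2990, 0.1700, 0.2110, 0.3200], E[r] = -1.3410, γ^t·E[r] = -1.086210, running G = -3.301210
t=3: π = [0.2980, 0.1768, 0.2061, 0.3191], E[r] = -1.3402, γ^t·E[r] = -0.977006, running G = -4.278216
t=4: π = [0.2966, 0.1773, 0.2064, 0.3198], E[r] = -1.3430, γ^t·E[r] = -0.881162, running G = -5.159378
t=5: π = [0.2965, 0.1770, 0.2064, 0.3201], E[r] = -1.3436, γ^t·E[r] = -0.793371, running G = -5.952749
t=6: π = [0.2966, 0.1770, 0.2063, 0.3201], E[r] = -1.3435, γ^t·E[r] = -0.713999, running G = -6.666748
t=7: π = [0.2966, 0.1770, 0.2063, 0.3200], E[r] = -1.3435, γ^t·E[r] = -0.642587, running G = -7.309335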